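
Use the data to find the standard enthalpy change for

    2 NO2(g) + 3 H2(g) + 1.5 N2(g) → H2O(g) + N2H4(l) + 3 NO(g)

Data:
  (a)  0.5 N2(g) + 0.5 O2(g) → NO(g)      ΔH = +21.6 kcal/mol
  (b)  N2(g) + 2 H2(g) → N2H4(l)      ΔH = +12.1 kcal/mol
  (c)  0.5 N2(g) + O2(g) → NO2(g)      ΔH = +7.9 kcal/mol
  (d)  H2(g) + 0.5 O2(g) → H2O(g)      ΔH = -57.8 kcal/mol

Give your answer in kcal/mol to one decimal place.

(a) × 3 (×3 to match 3 NO(g) in the target): (3)·(+21.6) = +64.8 kcal/mol
(b) as written (N2H4(l) already on the product side): +12.1 kcal/mol
(c) reversed and × 2 (reverse to put NO2(g) on the reactant side; scale by 2 for the 2 NO2(g)): (-2)·(+7.9) = -15.8 kcal/mol
(d) as written (H2O(g) already on the product side): -57.8 kcal/mol
Summing the manipulated equations, ΔH = (+64.8) + (+12.1) + (-15.8) + (-57.8) = 3.3 kcal/mol

ΔH = 3.3 kcal/mol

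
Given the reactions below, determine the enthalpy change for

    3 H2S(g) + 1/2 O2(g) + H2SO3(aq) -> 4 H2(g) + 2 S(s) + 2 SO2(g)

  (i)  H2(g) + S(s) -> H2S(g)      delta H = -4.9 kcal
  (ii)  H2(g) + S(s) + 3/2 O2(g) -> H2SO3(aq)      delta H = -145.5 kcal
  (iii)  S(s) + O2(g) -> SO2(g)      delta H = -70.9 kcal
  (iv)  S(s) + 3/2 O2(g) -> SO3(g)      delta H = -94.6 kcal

(i) reversed and × 3: (-3)·(-4.9) = +14.7 kcal
(ii) reversed: +145.5 kcal
(iii) × 2: (2)·(-70.9) = -141.8 kcal
(iv): not needed.
delta H = (-3)·(-4.9) + (-1)·(-145.5) + (2)·(-70.9) = 18.4 kcal

delta H = 18.4 kcal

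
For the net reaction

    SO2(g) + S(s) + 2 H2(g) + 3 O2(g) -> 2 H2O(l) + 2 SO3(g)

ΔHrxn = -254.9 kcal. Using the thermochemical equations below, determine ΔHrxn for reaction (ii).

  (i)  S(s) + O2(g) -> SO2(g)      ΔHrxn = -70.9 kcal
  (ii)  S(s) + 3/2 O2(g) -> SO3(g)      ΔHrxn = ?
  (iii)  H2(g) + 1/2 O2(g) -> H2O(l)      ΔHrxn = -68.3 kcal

ΔHrxn = -94.6 kcal

(i) reversed (SO2(g) must end up as a reactant): +70.9 kcal
(ii) × 2 (scale by 2 for the 2 SO3(g)): contributes 2·x
(iii) × 2 (×2 to match 2 H2O(l) in the target): (2)·(-68.3) = -136.6 kcal
-254.9 = (+70.9) + (-136.6) + 2·x
x = (-254.9 − (-65.7)) / (2) = -94.6 kcal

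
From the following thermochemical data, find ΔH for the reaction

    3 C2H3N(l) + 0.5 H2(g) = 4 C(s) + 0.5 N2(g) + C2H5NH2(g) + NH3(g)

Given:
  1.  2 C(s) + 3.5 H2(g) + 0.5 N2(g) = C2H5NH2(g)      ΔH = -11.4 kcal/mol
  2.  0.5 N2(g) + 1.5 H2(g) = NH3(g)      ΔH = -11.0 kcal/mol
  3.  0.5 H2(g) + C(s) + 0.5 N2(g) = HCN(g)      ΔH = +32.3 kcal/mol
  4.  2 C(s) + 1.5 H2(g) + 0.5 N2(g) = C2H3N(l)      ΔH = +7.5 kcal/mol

ΔH = -44.9 kcal/mol

eq. 1 as written: -11.4 kcal/mol
eq. 2 as written: -11.0 kcal/mol
eq. 3: not needed.
eq. 4 reversed and × 3: (-3)·(+7.5) = -22.5 kcal/mol
ΔH = (-11.4) + (-11.0) + (-22.5) = -44.9 kcal/mol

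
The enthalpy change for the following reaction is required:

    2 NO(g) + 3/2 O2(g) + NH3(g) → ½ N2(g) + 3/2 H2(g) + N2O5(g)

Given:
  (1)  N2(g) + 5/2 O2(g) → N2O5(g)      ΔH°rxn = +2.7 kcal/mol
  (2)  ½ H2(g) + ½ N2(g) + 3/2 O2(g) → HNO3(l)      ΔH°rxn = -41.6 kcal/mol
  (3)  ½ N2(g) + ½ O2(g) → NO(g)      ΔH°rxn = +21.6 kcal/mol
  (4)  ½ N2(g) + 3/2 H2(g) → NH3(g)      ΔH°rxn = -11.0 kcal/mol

(1) as written (N2O5(g) already on the product side): +2.7 kcal/mol
(2): not needed (HNO3(l) appears nowhere else).
(3) reversed and × 2 (NO(g) must end up as a reactant; scale by 2 for the 2 NO(g)): (-2)·(+21.6) = -43.2 kcal/mol
(4) reversed (NH3(g) must end up as a reactant): +11.0 kcal/mol
ΔH°rxn = (1)·(+2.7) + (-2)·(+21.6) + (-1)·(-11.0) = -29.5 kcal/mol

ΔH°rxn = -29.5 kcal/mol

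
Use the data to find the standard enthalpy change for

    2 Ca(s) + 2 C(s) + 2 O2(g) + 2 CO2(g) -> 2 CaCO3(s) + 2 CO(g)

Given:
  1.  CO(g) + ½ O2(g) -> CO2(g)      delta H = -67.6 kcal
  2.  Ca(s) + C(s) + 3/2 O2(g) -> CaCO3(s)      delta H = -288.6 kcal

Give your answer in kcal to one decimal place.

delta H = -442.0 kcal

eq. 1 reversed and × 2: (-2)·(-67.6) = +135.2 kcal
eq. 2 × 2: (2)·(-288.6) = -577.2 kcal
By Hess's law, delta H = (-2)·(-67.6) + (2)·(-288.6) = -442.0 kcal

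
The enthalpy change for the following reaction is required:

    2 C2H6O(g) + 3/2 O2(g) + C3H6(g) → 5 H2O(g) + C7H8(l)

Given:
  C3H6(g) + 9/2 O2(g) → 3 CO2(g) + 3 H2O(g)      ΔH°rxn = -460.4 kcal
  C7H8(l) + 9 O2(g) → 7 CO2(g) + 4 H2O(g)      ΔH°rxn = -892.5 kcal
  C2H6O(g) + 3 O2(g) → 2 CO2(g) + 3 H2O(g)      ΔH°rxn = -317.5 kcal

ΔH°rxn = -202.9 kcal

equation 1 as written: -460.4 kcal
equation 2 reversed: +892.5 kcal
equation 3 × 2: (2)·(-317.5) = -635.0 kcal
ΔH°rxn = (1)·(-460.4) + (-1)·(-892.5) + (2)·(-317.5) = -202.9 kcal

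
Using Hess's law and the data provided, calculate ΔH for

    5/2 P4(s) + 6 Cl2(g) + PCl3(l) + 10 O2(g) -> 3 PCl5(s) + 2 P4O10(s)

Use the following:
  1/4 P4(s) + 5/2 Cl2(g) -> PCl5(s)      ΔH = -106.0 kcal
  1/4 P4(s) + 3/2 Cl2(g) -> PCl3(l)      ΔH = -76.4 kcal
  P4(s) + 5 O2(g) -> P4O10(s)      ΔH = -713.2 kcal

equation 1 × 3 (×3 to match 3 PCl5(s) in the target): (3)·(-106.0) = -318.0 kcal
equation 2 reversed (PCl3(l) must end up as a reactant): +76.4 kcal
equation 3 × 2 (scale by 2 for the 2 P4O10(s)): (2)·(-713.2) = -1426.4 kcal
ΔH = (-318.0) + (+76.4) + (-1426.4) = -1668.0 kcal

ΔH = -1668.0 kcal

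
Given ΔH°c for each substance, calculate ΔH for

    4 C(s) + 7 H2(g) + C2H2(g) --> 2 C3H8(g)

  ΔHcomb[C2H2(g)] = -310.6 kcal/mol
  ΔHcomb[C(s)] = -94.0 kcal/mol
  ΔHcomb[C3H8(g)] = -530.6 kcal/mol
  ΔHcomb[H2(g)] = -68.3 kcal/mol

ΔH = -103.5 kcal/mol

With combustion enthalpies, reactants minus products:
= [4·(-94.0) + 7·(-68.3) + 1·(-310.6)] − [2·(-530.6)]
= -103.5 kcal/mol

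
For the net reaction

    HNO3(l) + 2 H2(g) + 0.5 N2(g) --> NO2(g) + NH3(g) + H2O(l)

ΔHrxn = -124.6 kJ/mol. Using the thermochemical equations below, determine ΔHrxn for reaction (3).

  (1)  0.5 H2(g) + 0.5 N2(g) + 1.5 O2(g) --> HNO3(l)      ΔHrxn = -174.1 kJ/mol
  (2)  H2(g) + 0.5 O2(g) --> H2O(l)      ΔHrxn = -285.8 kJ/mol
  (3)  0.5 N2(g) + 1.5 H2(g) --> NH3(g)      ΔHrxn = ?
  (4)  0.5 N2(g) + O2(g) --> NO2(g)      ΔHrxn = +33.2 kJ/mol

(1) reversed: +174.1 kJ/mol
(2) as written: -285.8 kJ/mol
(3) as written: contributes x
(4) as written: +33.2 kJ/mol
-124.6 = (+174.1) + (-285.8) + (+33.2) + x
x = (-124.6 − (-78.5)) / (1) = -46.1 kJ/mol

ΔHrxn = -46.1 kJ/mol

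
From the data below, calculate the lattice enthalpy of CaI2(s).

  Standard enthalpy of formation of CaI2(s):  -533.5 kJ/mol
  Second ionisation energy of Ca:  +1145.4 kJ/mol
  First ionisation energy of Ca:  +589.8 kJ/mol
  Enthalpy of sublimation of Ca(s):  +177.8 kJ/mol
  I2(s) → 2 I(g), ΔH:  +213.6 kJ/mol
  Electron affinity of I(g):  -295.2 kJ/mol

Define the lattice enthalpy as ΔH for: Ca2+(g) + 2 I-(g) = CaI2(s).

U = -2069.7 kJ/mol

ΔHf° = 1·ΔHsub + 1·(ΣIE) + 1·D(I2) + 2·EA + U
-533.5 = 1·(+177.8) + 1·(+1735.2) + 1·(+213.6) + 2·(-295.2) + U
U = -533.5 − (+1536.2) = -2069.7 kJ/mol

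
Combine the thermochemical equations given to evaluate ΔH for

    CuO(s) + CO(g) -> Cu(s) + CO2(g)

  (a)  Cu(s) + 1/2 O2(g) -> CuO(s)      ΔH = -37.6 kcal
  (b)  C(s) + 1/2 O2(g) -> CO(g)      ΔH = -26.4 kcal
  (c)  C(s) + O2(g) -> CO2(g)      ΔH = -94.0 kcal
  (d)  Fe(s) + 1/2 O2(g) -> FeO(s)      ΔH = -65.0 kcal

(a) reversed: +37.6 kcal
(b) reversed: +26.4 kcal
(c) as written: -94.0 kcal
(d): not needed.
Combining the equations, ΔH = (+37.6) + (+26.4) + (-94.0) = -30.0 kcal

ΔH = -30.0 kcal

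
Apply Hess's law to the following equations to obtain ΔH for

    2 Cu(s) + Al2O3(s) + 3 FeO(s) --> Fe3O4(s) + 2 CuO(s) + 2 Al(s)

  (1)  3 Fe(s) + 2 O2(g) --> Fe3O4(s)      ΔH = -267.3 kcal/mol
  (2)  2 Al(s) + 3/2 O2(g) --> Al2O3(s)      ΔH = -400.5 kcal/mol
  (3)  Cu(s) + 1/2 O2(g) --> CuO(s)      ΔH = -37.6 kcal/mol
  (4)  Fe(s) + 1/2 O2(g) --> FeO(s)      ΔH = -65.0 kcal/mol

(1) as written (Fe3O4(s) already on the product side): -267.3 kcal/mol
(2) reversed (reverse to put Al2O3(s) on the reactant side): +400.5 kcal/mol
(3) × 2 (scale by 2 for the 2 CuO(s)): (2)·(-37.6) = -75.2 kcal/mol
(4) reversed and × 3 (reverse to put FeO(s) on the reactant side; ×3 to match 3 FeO(s) in the target): (-3)·(-65.0) = +195.0 kcal/mol
ΔH = (1)·(-267.3) + (-1)·(-400.5) + (2)·(-37.6) + (-3)·(-65.0) = 253.0 kcal/mol

ΔH = 253.0 kcal/mol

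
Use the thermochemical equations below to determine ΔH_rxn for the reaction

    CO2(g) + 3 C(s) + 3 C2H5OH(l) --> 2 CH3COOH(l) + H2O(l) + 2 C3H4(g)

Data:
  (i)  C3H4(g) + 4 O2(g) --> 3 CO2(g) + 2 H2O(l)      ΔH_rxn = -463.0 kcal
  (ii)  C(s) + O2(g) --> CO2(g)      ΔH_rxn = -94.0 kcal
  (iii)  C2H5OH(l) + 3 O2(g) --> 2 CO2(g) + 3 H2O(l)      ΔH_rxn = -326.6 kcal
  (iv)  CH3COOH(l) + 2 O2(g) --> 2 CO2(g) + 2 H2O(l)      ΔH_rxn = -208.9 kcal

ΔH_rxn = 82.0 kcal

(i) reversed and × 2: (-2)·(-463.0) = +926.0 kcal
(ii) × 3: (3)·(-94.0) = -282.0 kcal
(iii) × 3: (3)·(-326.6) = -979.8 kcal
(iv) reversed and × 2: (-2)·(-208.9) = +417.8 kcal
Since enthalpy is a state function, ΔH_rxn = (+926.0) + (-282.0) + (-979.8) + (+417.8) = 82.0 kcal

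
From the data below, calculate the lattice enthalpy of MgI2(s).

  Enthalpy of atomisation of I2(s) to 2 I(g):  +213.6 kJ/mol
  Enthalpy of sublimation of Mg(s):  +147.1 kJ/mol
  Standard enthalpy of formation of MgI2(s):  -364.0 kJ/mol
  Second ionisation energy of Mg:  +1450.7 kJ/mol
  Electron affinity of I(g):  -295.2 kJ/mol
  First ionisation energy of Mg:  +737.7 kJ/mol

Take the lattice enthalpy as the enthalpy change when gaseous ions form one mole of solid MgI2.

U = -2322.7 kJ/mol

ΔHf° = 1·ΔHsub + 1·(ΣIE) + 1·D(I2) + 2·EA + U
-364.0 = 1·(+147.1) + 1·(+2188.4) + 1·(+213.6) + 2·(-295.2) + U
U = -364.0 − (+1958.7) = -2322.7 kJ/mol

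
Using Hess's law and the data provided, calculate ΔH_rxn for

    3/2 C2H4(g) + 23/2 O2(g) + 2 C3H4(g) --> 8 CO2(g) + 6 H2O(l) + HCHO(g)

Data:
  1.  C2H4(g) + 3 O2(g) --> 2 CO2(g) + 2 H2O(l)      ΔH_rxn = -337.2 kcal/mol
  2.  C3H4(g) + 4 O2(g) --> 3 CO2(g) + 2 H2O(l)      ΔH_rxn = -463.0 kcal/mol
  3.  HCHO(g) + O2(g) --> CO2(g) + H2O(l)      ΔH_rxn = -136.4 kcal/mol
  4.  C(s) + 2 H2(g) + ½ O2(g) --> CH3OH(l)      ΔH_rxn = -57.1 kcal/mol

ΔH_rxn = -1295.4 kcal/mol

eq. 1 × 3/2 (×3/2 to match 3/2 C2H4(g) in the target): (3/2)·(-337.2) = -505.8 kcal/mol
eq. 2 × 2 (scale by 2 for the 2 C3H4(g)): (2)·(-463.0) = -926.0 kcal/mol
eq. 3 reversed (HCHO(g) must end up as a product): +136.4 kcal/mol
eq. 4: not needed (CH3OH(l) appears nowhere else).
Combining the equations, ΔH_rxn = (3/2)·(-337.2) + (2)·(-463.0) + (-1)·(-136.4) = -1295.4 kcal/mol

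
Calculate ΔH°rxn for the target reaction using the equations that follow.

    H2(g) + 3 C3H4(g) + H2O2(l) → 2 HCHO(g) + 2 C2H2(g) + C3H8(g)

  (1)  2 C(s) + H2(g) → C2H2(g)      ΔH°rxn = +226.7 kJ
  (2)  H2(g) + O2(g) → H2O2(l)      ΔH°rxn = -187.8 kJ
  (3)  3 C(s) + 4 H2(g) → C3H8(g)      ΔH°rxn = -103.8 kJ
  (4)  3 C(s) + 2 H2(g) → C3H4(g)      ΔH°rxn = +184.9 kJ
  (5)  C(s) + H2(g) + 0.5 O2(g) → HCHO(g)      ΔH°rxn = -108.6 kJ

(1) × 2: (2)·(+226.7) = +453.4 kJ
(2) reversed: +187.8 kJ
(3) as written: -103.8 kJ
(4) reversed and × 3: (-3)·(+184.9) = -554.7 kJ
(5) × 2: (2)·(-108.6) = -217.2 kJ
ΔH°rxn = (2)·(+226.7) + (-1)·(-187.8) + (1)·(-103.8) + (-3)·(+184.9) + (2)·(-108.6) = -234.5 kJ

ΔH°rxn = -234.5 kJ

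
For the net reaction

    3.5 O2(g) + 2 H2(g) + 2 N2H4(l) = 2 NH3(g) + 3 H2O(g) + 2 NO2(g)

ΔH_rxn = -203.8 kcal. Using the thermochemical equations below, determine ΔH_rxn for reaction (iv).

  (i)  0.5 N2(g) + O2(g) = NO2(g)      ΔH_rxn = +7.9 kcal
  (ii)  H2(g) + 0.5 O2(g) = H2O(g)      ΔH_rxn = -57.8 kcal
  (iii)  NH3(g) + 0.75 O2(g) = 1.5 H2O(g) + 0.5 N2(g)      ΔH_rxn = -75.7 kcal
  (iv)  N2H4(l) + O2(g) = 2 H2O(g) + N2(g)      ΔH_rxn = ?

ΔH_rxn = -127.7 kcal

(i) × 2: (2)·(+7.9) = +15.8 kcal
(ii) × 2: (2)·(-57.8) = -115.6 kcal
(iii) reversed and × 2: (-2)·(-75.7) = +151.4 kcal
(iv) × 2: contributes 2·x
-203.8 = (+15.8) + (-115.6) + (+151.4) + 2·x
x = (-203.8 − (+51.6)) / (2) = -127.7 kcal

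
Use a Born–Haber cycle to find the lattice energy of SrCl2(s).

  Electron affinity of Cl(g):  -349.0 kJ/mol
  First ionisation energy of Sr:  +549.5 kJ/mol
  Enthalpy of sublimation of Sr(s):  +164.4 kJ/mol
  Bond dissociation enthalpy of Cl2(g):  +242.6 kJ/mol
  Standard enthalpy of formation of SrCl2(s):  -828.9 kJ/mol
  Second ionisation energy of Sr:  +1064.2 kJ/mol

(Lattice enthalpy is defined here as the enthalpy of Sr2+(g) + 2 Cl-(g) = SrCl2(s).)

ΔHf° = 1·ΔHsub + 1·(ΣIE) + 1·D(Cl2) + 2·EA + U
-828.9 = 1·(+164.4) + 1·(+1613.7) + 1·(+242.6) + 2·(-349.0) + U
U = -828.9 − (+1322.7) = -2151.6 kJ/mol

U = -2151.6 kJ/mol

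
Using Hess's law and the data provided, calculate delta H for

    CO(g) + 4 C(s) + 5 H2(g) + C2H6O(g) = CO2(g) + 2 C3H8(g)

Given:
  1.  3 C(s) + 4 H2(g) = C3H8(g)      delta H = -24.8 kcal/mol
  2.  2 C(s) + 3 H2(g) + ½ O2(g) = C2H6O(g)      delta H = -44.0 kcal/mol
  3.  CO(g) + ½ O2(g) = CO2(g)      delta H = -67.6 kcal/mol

delta H = -73.2 kcal/mol

eq. 1 × 2 (×2 to match 2 C3H8(g) in the target): (2)·(-24.8) = -49.6 kcal/mol
eq. 2 reversed (C2H6O(g) must end up as a reactant): +44.0 kcal/mol
eq. 3 as written (CO(g) already on the reactant side): -67.6 kcal/mol
Combining the equations, delta H = (2)·(-24.8) + (-1)·(-44.0) + (1)·(-67.6) = -73.2 kcal/mol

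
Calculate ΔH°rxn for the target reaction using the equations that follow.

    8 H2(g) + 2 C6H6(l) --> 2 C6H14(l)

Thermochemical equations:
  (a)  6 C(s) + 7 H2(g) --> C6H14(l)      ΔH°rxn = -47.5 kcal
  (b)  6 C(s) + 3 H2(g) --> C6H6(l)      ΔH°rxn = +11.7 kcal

ΔH°rxn = -118.4 kcal

(a) × 2: (2)·(-47.5) = -95.0 kcal
(b) reversed and × 2: (-2)·(+11.7) = -23.4 kcal
Combining the equations, ΔH°rxn = (2)·(-47.5) + (-2)·(+11.7) = -118.4 kcal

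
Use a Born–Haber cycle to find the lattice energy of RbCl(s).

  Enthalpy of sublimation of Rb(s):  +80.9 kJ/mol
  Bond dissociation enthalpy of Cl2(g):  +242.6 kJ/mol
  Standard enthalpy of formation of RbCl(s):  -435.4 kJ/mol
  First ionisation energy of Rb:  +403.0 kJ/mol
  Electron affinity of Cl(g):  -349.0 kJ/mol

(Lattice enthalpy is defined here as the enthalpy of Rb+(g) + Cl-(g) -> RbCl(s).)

U = -691.6 kJ/mol

ΔHf° = 1·ΔHsub + 1·(ΣIE) + 1/2·D(Cl2) + 1·EA + U
-435.4 = 1·(+80.9) + 1·(+403.0) + 1/2·(+242.6) + 1·(-349.0) + U
U = -435.4 − (+256.2) = -691.6 kJ/mol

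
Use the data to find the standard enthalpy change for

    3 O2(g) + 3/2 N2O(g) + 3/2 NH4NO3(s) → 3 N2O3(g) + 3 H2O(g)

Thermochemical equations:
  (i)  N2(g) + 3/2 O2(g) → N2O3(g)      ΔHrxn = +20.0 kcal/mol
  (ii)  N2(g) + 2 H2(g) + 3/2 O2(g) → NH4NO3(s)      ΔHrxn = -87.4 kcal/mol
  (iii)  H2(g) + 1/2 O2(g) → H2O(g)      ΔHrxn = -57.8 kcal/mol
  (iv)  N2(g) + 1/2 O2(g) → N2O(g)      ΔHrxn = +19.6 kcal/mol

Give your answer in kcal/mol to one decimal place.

(i) × 3: (3)·(+20.0) = +60.0 kcal/mol
(ii) reversed and × 3/2: (-3/2)·(-87.4) = +131.1 kcal/mol
(iii) × 3: (3)·(-57.8) = -173.4 kcal/mol
(iv) reversed and × 3/2: (-3/2)·(+19.6) = -29.4 kcal/mol
By Hess's law, ΔHrxn = (+60.0) + (+131.1) + (-173.4) + (-29.4) = -11.7 kcal/mol

ΔHrxn = -11.7 kcal/mol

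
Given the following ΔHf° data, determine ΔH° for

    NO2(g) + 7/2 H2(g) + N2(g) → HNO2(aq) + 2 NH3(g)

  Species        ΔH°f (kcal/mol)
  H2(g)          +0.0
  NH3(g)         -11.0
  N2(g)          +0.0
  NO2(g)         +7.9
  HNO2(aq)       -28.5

ΔH° = -58.4 kcal/mol

ΔH°rxn = Σ nΔHf°(products) − Σ nΔHf°(reactants).
Products: 1·(-28.5) + 2·(-11.0) = -50.5
Reactants: 1·(+7.9) + 7/2·(+0.0) + 1·(+0.0) = +7.9
ΔH° = (-50.5) − (+7.9) = -58.4 kcal/mol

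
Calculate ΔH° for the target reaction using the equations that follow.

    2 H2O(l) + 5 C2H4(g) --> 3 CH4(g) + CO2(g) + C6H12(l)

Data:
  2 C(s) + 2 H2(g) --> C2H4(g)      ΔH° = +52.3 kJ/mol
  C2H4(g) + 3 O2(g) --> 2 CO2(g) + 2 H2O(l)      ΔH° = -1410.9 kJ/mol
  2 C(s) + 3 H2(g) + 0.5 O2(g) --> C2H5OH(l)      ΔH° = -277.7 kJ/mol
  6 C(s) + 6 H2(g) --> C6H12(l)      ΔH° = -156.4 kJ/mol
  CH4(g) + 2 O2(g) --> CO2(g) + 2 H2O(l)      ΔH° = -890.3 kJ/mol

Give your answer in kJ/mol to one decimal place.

ΔH° = -464.2 kJ/mol

equation 1 reversed and × 3: (-3)·(+52.3) = -156.9 kJ/mol
equation 2 × 2: (2)·(-1410.9) = -2821.8 kJ/mol
equation 3: not needed.
equation 4 as written: -156.4 kJ/mol
equation 5 reversed and × 3: (-3)·(-890.3) = +2670.9 kJ/mol
ΔH° = (-156.9) + (-2821.8) + (-156.4) + (+2670.9) = -464.2 kJ/mol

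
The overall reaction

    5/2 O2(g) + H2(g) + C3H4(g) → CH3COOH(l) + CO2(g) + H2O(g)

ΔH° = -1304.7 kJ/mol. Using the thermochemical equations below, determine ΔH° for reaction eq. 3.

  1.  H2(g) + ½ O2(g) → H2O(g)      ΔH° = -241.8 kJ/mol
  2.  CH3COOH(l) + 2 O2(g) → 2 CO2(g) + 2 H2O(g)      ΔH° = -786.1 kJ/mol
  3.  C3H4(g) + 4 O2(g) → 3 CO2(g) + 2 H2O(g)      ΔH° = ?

ΔH° = -1849.0 kJ/mol

eq. 1 as written (H2(g) already on the reactant side): -241.8 kJ/mol
eq. 2 reversed (reverse to put CH3COOH(l) on the product side): +786.1 kJ/mol
eq. 3 as written (C3H4(g) already on the reactant side): contributes x
-1304.7 = (-241.8) + (+786.1) + x
x = (-1304.7 − (+544.3)) / (1) = -1849.0 kJ/mol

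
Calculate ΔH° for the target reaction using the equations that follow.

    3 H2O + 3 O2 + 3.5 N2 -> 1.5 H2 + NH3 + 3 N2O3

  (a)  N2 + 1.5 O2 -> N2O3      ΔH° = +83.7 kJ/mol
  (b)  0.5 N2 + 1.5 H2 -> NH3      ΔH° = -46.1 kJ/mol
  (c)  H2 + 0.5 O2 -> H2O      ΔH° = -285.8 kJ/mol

(a) × 3: (3)·(+83.7) = +251.1 kJ/mol
(b) as written: -46.1 kJ/mol
(c) reversed and × 3: (-3)·(-285.8) = +857.4 kJ/mol
ΔH° = (+251.1) + (-46.1) + (+857.4) = 1062.4 kJ/mol

ΔH° = 1062.4 kJ/mol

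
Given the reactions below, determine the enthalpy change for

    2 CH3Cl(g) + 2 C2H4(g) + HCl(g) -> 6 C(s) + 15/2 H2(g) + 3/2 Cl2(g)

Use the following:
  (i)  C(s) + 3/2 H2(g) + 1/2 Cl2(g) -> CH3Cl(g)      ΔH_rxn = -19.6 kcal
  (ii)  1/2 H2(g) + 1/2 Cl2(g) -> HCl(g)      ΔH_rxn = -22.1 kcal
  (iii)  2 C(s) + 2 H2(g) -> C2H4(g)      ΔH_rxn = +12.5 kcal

ΔH_rxn = 36.3 kcal

(i) reversed and × 2: (-2)·(-19.6) = +39.2 kcal
(ii) reversed: +22.1 kcal
(iii) reversed and × 2: (-2)·(+12.5) = -25.0 kcal
ΔH_rxn = (+39.2) + (+22.1) + (-25.0) = 36.3 kcal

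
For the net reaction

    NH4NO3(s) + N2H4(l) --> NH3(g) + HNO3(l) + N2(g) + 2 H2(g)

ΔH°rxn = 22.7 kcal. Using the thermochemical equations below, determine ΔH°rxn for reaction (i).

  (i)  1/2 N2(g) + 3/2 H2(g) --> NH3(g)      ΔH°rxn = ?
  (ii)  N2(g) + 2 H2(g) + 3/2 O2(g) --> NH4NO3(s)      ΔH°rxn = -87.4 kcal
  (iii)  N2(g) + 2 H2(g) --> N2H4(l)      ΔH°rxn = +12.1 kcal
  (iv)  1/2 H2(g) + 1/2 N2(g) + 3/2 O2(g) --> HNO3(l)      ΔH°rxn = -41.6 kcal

ΔH°rxn = -11.0 kcal

(i) as written: contributes x
(ii) reversed: +87.4 kcal
(iii) reversed: -12.1 kcal
(iv) as written: -41.6 kcal
+22.7 = (+87.4) + (-12.1) + (-41.6) + x
x = (+22.7 − (+33.7)) / (1) = -11.0 kcal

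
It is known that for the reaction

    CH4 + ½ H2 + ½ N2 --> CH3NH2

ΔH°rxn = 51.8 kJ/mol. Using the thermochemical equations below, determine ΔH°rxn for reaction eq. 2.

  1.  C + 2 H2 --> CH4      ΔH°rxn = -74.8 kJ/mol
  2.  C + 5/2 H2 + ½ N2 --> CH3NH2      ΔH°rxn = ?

ΔH°rxn = -23.0 kJ/mol

eq. 1 reversed: +74.8 kJ/mol
eq. 2 as written: contributes x
+51.8 = (+74.8) + x
x = (+51.8 − (+74.8)) / (1) = -23.0 kJ/mol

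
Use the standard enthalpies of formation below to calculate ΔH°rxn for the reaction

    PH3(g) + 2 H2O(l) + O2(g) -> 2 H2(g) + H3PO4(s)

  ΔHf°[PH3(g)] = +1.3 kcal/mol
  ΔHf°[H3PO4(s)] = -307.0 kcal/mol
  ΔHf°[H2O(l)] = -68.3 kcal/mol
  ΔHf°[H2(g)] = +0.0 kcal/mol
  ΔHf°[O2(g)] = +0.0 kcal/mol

ΔH°rxn = -171.7 kcal/mol

Products: 2·(+0.0) + 1·(-307.0) = -307.0
Reactants: 1·(+1.3) + 2·(-68.3) + 1·(+0.0) = -135.3
ΔH°rxn = (-307.0) − (-135.3) = -171.7 kcal/mol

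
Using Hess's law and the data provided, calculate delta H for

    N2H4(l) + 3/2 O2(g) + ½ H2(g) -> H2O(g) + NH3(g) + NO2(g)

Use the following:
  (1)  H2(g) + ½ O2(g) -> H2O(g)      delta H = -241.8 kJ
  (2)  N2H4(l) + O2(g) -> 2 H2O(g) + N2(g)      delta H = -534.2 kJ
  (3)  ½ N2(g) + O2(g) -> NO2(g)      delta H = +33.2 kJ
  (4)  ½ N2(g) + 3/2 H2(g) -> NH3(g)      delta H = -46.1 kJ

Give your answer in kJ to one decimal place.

delta H = -305.3 kJ

(1) reversed: +241.8 kJ
(2) as written: -534.2 kJ
(3) as written: +33.2 kJ
(4) as written: -46.1 kJ
delta H = (-1)·(-241.8) + (1)·(-534.2) + (1)·(+33.2) + (1)·(-46.1) = -305.3 kJ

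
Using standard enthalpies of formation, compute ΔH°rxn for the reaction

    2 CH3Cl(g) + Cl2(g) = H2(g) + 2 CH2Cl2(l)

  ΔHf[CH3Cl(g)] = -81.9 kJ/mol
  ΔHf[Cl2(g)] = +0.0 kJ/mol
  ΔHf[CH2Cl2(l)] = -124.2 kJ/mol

ΔH°rxn = -84.6 kJ/mol

Products: 1·(+0.0) + 2·(-124.2) = -248.4
Reactants: 2·(-81.9) + 1·(+0.0) = -163.8
ΔH°rxn = (-248.4) − (-163.8) = -84.6 kJ/mol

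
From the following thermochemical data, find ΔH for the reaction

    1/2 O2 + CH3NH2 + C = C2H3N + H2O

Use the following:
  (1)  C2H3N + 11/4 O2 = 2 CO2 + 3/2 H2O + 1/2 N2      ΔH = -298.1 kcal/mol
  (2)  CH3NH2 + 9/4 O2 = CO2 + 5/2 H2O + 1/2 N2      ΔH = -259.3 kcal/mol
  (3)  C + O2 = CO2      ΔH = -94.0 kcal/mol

ΔH = -55.2 kcal/mol

(1) reversed (reverse to put C2H3N on the product side): +298.1 kcal/mol
(2) as written (CH3NH2 already on the reactant side): -259.3 kcal/mol
(3) as written (C already on the reactant side): -94.0 kcal/mol
Since enthalpy is a state function, ΔH = (-1)·(-298.1) + (1)·(-259.3) + (1)·(-94.0) = -55.2 kcal/mol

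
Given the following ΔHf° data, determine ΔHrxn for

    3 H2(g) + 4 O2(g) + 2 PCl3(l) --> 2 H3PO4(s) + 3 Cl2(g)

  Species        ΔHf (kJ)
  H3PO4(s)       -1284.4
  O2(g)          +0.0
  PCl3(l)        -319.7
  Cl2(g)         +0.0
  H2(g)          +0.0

ΔHrxn = -1929.4 kJ

Products: 2·(-1284.4) + 3·(+0.0) = -2568.8
Reactants: 3·(+0.0) + 4·(+0.0) + 2·(-319.7) = -639.4
ΔHrxn = (-2568.8) − (-639.4) = -1929.4 kJ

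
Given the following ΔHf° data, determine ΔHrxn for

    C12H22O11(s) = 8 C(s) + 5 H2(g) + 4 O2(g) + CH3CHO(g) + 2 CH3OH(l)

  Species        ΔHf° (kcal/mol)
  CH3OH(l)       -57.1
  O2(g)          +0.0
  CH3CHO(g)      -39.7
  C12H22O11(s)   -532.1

Products: 8·(+0.0) + 5·(+0.0) + 4·(+0.0) + 1·(-39.7) + 2·(-57.1) = -153.9
Reactants: 1·(-532.1) = -532.1
ΔHrxn = (-153.9) − (-532.1) = 378.2 kcal/mol

ΔHrxn = 378.2 kcal/mol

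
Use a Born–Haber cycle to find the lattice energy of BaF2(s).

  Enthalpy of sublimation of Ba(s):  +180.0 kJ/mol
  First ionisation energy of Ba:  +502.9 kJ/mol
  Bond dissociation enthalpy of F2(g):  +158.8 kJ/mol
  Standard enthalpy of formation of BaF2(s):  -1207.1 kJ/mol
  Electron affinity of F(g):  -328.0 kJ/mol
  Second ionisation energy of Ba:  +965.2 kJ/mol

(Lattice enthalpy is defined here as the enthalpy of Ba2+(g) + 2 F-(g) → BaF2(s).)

U = -2358.0 kJ/mol

ΔHf° = 1·ΔHsub + 1·(ΣIE) + 1·D(F2) + 2·EA + U
-1207.1 = 1·(+180.0) + 1·(+1468.1) + 1·(+158.8) + 2·(-328.0) + U
U = -1207.1 − (+1150.9) = -2358.0 kJ/mol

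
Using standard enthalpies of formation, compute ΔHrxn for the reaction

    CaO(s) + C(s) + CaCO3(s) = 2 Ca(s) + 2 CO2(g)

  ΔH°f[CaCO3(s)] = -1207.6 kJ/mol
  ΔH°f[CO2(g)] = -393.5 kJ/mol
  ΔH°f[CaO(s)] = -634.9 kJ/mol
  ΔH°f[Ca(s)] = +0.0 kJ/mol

Products: 2·(+0.0) + 2·(-393.5) = -787.0
Reactants: 1·(-634.9) + 1·(+0.0) + 1·(-1207.6) = -1842.5
ΔHrxn = (-787.0) − (-1842.5) = 1055.5 kJ/mol

ΔHrxn = 1055.5 kJ/mol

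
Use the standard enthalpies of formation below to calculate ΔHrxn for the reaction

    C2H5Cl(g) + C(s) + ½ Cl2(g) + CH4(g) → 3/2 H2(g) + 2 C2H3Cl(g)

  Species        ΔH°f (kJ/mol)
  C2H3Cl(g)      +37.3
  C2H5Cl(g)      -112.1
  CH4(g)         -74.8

Products: 3/2·(+0.0) + 2·(+37.3) = +74.6
Reactants: 1·(-112.1) + 1·(+0.0) + 1/2·(+0.0) + 1·(-74.8) = -186.9
ΔHrxn = (+74.6) − (-186.9) = 261.5 kJ/mol

ΔHrxn = 261.5 kJ/mol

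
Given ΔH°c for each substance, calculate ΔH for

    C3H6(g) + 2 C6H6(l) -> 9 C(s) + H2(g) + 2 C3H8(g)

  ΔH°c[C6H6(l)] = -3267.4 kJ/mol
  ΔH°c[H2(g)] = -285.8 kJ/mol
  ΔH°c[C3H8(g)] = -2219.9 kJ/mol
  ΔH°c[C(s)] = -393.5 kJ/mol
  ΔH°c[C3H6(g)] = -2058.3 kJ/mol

Using ΔH = Σ nΔHc°(reactants) − Σ nΔHc°(products):
= [1·(-2058.3) + 2·(-3267.4)] − [9·(-393.5) + 1·(-285.8) + 2·(-2219.9)]
= -326.0 kJ/mol

ΔH = -326.0 kJ/mol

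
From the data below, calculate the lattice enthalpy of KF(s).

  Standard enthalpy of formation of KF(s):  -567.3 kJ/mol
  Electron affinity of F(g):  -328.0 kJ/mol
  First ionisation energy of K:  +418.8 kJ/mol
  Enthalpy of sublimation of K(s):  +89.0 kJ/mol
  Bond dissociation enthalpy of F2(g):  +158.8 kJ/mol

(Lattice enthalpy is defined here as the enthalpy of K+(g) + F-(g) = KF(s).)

ΔHf° = 1·ΔHsub + 1·(ΣIE) + 1/2·D(F2) + 1·EA + U
-567.3 = 1·(+89.0) + 1·(+418.8) + 1/2·(+158.8) + 1·(-328.0) + U
U = -567.3 − (+259.2) = -826.5 kJ/mol

U = -826.5 kJ/mol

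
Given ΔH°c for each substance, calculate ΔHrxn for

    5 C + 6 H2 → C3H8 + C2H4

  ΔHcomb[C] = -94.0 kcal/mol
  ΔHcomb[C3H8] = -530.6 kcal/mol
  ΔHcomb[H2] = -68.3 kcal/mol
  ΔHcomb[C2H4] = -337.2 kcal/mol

Using ΔH = Σ nΔHc°(reactants) − Σ nΔHc°(products):
= [5·(-94.0) + 6·(-68.3)] − [1·(-530.6) + 1·(-337.2)]
= -12.0 kcal/mol

ΔHrxn = -12.0 kcal/mol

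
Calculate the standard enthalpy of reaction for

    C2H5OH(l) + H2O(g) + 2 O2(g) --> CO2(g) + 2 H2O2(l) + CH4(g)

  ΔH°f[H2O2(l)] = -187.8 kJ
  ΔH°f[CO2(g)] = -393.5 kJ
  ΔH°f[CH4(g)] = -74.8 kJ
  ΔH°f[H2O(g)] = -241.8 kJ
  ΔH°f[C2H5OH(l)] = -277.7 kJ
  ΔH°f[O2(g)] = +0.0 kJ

ΔH° = -324.4 kJ

ΔH°rxn = Σ nΔHf°(products) − Σ nΔHf°(reactants).
Products: 1·(-393.5) + 2·(-187.8) + 1·(-74.8) = -843.9
Reactants: 1·(-277.7) + 1·(-241.8) + 2·(+0.0) = -519.5
ΔH° = (-843.9) − (-519.5) = -324.4 kJ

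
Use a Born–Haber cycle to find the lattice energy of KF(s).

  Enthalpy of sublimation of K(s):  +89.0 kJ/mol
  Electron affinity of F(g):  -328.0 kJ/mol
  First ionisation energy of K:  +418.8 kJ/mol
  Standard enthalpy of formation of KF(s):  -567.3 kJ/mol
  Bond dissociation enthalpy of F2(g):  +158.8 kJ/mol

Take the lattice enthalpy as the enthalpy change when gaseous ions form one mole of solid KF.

ΔHf° = 1·ΔHsub + 1·(ΣIE) + 1/2·D(F2) + 1·EA + U
-567.3 = 1·(+89.0) + 1·(+418.8) + 1/2·(+158.8) + 1·(-328.0) + U
U = -567.3 − (+259.2) = -826.5 kJ/mol

U = -826.5 kJ/mol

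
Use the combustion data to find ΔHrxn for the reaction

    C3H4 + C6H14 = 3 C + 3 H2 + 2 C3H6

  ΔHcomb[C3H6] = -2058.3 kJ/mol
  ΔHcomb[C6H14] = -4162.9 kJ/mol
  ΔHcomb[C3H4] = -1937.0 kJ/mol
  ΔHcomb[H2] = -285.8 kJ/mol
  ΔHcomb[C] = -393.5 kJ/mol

ΔHrxn = 54.6 kJ/mol

With combustion enthalpies, reactants minus products:
= [1·(-1937.0) + 1·(-4162.9)] − [3·(-393.5) + 3·(-285.8) + 2·(-2058.3)]
= 54.6 kJ/mol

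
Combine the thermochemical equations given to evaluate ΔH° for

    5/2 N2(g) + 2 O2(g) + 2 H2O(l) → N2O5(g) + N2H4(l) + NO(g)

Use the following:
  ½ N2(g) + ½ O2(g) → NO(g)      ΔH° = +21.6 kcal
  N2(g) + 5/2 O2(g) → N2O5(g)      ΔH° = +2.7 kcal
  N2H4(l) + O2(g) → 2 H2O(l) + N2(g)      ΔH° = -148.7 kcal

ΔH° = 173.0 kcal

equation 1 as written: +21.6 kcal
equation 2 as written: +2.7 kcal
equation 3 reversed: +148.7 kcal
Summing the manipulated equations, ΔH° = (1)·(+21.6) + (1)·(+2.7) + (-1)·(-148.7) = 173.0 kcal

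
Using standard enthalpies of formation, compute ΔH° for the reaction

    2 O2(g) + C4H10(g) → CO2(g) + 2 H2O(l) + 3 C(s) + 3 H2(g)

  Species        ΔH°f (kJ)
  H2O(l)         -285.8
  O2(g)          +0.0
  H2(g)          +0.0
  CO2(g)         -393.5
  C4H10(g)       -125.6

ΔH° = -839.5 kJ

Products: 1·(-393.5) + 2·(-285.8) + 3·(+0.0) + 3·(+0.0) = -965.1
Reactants: 2·(+0.0) + 1·(-125.6) = -125.6
ΔH° = (-965.1) − (-125.6) = -839.5 kJ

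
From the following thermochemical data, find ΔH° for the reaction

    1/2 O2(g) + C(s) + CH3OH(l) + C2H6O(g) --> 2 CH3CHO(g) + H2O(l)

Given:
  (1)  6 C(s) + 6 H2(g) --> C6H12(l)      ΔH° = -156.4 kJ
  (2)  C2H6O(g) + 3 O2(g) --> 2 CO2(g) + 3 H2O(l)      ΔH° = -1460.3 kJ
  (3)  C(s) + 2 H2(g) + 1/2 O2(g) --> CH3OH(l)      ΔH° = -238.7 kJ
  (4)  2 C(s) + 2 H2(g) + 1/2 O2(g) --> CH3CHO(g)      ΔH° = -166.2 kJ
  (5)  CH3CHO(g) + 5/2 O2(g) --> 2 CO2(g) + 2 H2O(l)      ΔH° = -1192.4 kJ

(1): not needed.
(2) as written: -1460.3 kJ
(3) reversed: +238.7 kJ
(4) as written: -166.2 kJ
(5) reversed: +1192.4 kJ
Summing the manipulated equations, ΔH° = (1)·(-1460.3) + (-1)·(-238.7) + (1)·(-166.2) + (-1)·(-1192.4) = -195.4 kJ

ΔH° = -195.4 kJ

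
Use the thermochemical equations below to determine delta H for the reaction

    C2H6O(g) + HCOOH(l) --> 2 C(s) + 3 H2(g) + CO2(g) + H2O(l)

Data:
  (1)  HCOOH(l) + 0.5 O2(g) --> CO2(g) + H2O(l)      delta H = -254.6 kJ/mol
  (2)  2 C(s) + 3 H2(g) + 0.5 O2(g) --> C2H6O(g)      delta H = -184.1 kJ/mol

(1) as written: -254.6 kJ/mol
(2) reversed: +184.1 kJ/mol
Summing the manipulated equations, delta H = (1)·(-254.6) + (-1)·(-184.1) = -70.5 kJ/mol

delta H = -70.5 kJ/mol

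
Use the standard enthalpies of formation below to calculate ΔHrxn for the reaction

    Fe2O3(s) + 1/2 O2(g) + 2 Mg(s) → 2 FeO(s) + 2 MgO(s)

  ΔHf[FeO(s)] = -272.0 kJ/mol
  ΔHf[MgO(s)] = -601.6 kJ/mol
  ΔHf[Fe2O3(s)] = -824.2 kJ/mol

ΔHrxn = -923.0 kJ/mol

Products: 2·(-272.0) + 2·(-601.6) = -1747.2
Reactants: 1·(-824.2) + 1/2·(+0.0) + 2·(+0.0) = -824.2
ΔHrxn = (-1747.2) − (-824.2) = -923.0 kJ/mol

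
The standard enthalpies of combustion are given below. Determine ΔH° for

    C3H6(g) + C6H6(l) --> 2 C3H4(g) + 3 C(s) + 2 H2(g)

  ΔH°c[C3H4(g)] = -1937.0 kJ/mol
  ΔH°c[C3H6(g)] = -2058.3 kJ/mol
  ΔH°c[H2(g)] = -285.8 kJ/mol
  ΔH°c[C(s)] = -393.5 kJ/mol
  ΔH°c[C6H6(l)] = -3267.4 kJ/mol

ΔH° = 300.4 kJ/mol

Using ΔH = Σ nΔHc°(reactants) − Σ nΔHc°(products):
= [1·(-2058.3) + 1·(-3267.4)] − [2·(-1937.0) + 3·(-393.5) + 2·(-285.8)]
= 300.4 kJ/mol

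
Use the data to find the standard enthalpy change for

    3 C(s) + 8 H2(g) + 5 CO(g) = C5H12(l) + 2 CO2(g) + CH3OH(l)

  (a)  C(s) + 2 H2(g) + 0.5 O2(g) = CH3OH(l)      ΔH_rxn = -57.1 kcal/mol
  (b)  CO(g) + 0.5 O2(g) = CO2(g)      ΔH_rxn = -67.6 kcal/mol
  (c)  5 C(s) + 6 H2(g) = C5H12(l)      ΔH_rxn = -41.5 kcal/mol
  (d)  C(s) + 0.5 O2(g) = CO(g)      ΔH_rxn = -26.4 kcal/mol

ΔH_rxn = -154.6 kcal/mol

(a) as written (CH3OH(l) already on the product side): -57.1 kcal/mol
(b) × 2 (×2 to match 2 CO2(g) in the target): (2)·(-67.6) = -135.2 kcal/mol
(c) as written (C5H12(l) already on the product side): -41.5 kcal/mol
(d) reversed and × 3: (-3)·(-26.4) = +79.2 kcal/mol
By Hess's law, ΔH_rxn = (-57.1) + (-135.2) + (-41.5) + (+79.2) = -154.6 kcal/mol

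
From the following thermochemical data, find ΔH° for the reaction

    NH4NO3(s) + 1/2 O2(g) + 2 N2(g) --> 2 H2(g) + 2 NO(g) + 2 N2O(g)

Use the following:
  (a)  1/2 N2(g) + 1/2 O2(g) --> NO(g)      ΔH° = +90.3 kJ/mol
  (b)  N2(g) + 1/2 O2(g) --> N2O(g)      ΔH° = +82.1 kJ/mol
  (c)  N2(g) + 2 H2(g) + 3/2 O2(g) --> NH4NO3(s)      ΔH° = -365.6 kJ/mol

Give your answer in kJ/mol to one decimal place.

ΔH° = 710.4 kJ/mol

(a) × 2 (scale by 2 for the 2 NO(g)): (2)·(+90.3) = +180.6 kJ/mol
(b) × 2 (×2 to match 2 N2O(g) in the target): (2)·(+82.1) = +164.2 kJ/mol
(c) reversed (NH4NO3(s) must end up as a reactant): +365.6 kJ/mol
Combining the equations, ΔH° = (+180.6) + (+164.2) + (+365.6) = 710.4 kJ/mol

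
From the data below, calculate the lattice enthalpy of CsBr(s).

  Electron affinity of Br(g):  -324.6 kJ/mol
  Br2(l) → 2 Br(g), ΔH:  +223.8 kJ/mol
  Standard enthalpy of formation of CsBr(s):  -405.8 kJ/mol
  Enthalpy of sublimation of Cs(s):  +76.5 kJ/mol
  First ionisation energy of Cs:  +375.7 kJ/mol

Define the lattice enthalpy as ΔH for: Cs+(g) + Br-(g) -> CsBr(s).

U = -645.3 kJ/mol

ΔHf° = 1·ΔHsub + 1·(ΣIE) + 1/2·D(Br2) + 1·EA + U
-405.8 = 1·(+76.5) + 1·(+375.7) + 1/2·(+223.8) + 1·(-324.6) + U
U = -405.8 − (+239.5) = -645.3 kJ/mol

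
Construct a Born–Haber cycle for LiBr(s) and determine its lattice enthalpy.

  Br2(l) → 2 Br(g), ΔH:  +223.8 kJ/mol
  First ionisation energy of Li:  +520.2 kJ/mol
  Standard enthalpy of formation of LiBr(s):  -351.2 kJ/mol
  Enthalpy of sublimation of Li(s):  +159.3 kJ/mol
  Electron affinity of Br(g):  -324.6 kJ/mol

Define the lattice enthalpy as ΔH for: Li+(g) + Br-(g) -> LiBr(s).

ΔHf° = 1·ΔHsub + 1·(ΣIE) + 1/2·D(Br2) + 1·EA + U
-351.2 = 1·(+159.3) + 1·(+520.2) + 1/2·(+223.8) + 1·(-324.6) + U
U = -351.2 − (+466.8) = -818.0 kJ/mol

U = -818.0 kJ/mol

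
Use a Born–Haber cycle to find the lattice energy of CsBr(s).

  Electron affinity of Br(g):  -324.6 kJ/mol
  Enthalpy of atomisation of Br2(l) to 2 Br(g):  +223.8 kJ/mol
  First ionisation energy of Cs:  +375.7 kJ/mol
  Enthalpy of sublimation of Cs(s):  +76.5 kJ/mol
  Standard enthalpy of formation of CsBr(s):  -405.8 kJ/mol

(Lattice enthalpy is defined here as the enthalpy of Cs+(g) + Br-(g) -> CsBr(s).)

ΔHf° = 1·ΔHsub + 1·(ΣIE) + 1/2·D(Br2) + 1·EA + U
-405.8 = 1·(+76.5) + 1·(+375.7) + 1/2·(+223.8) + 1·(-324.6) + U
U = -405.8 − (+239.5) = -645.3 kJ/mol

U = -645.3 kJ/mol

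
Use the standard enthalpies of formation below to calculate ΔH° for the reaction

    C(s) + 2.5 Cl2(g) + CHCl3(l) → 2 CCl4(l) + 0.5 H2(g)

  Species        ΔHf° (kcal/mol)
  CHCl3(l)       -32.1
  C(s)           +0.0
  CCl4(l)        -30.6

Products: 2·(-30.6) + 1/2·(+0.0) = -61.2
Reactants: 1·(+0.0) + 5/2·(+0.0) + 1·(-32.1) = -32.1
ΔH° = (-61.2) − (-32.1) = -29.1 kcal/mol

ΔH° = -29.1 kcal/mol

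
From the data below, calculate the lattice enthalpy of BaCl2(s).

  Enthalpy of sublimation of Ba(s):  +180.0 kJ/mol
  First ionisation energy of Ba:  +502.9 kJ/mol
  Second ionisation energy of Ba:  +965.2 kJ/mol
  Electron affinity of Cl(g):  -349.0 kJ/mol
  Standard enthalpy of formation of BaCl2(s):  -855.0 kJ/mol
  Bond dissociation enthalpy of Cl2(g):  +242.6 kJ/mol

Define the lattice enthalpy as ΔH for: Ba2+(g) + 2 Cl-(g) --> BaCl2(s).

U = -2047.7 kJ/mol

ΔHf° = 1·ΔHsub + 1·(ΣIE) + 1·D(Cl2) + 2·EA + U
-855.0 = 1·(+180.0) + 1·(+1468.1) + 1·(+242.6) + 2·(-349.0) + U
U = -855.0 − (+1192.7) = -2047.7 kJ/mol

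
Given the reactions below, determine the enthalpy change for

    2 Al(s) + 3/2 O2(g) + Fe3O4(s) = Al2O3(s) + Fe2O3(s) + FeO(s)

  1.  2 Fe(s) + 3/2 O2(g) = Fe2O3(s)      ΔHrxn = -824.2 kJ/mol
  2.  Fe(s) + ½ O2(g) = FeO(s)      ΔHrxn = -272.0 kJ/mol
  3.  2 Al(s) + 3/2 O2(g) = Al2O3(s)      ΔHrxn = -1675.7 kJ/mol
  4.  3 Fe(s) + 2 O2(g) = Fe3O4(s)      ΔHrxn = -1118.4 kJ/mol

eq. 1 as written: -824.2 kJ/mol
eq. 2 as written: -272.0 kJ/mol
eq. 3 as written: -1675.7 kJ/mol
eq. 4 reversed: +1118.4 kJ/mol
Combining the equations, ΔHrxn = (-824.2) + (-272.0) + (-1675.7) + (+1118.4) = -1653.5 kJ/mol

ΔHrxn = -1653.5 kJ/mol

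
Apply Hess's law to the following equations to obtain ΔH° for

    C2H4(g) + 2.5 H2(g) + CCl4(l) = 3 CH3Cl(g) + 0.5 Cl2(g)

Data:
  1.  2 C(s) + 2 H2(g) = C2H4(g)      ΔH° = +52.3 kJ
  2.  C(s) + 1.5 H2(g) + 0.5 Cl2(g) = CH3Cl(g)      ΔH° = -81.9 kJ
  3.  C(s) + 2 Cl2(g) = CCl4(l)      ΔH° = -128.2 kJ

eq. 1 reversed: -52.3 kJ
eq. 2 × 3: (3)·(-81.9) = -245.7 kJ
eq. 3 reversed: +128.2 kJ
Summing the manipulated equations, ΔH° = (-52.3) + (-245.7) + (+128.2) = -169.8 kJ

ΔH° = -169.8 kJ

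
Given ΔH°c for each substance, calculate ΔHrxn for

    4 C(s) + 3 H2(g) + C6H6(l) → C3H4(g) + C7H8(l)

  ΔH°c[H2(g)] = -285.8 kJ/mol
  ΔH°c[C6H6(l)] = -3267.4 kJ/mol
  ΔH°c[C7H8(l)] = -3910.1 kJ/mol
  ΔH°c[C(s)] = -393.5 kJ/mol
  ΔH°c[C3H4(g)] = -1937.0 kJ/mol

With combustion enthalpies, reactants minus products:
= [4·(-393.5) + 3·(-285.8) + 1·(-3267.4)] − [1·(-1937.0) + 1·(-3910.1)]
= 148.3 kJ/mol

ΔHrxn = 148.3 kJ/mol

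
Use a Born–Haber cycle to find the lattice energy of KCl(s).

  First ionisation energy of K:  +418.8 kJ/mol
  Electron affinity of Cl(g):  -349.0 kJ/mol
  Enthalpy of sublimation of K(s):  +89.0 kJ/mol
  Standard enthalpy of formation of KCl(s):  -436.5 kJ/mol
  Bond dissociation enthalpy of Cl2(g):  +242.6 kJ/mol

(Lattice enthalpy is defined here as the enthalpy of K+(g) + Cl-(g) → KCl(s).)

U = -716.6 kJ/mol

ΔHf° = 1·ΔHsub + 1·(ΣIE) + 1/2·D(Cl2) + 1·EA + U
-436.5 = 1·(+89.0) + 1·(+418.8) + 1/2·(+242.6) + 1·(-349.0) + U
U = -436.5 − (+280.1) = -716.6 kJ/mol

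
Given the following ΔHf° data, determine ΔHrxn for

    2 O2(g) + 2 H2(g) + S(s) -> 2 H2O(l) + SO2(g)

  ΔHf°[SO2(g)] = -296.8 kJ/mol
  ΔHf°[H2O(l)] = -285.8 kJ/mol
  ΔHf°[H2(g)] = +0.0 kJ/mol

ΔHrxn = -868.4 kJ/mol

ΔH°rxn = Σ nΔHf°(products) − Σ nΔHf°(reactants).
Products: 2·(-285.8) + 1·(-296.8) = -868.4
Reactants: 2·(+0.0) + 2·(+0.0) + 1·(+0.0) = +0.0
ΔHrxn = (-868.4) − (+0.0) = -868.4 kJ/mol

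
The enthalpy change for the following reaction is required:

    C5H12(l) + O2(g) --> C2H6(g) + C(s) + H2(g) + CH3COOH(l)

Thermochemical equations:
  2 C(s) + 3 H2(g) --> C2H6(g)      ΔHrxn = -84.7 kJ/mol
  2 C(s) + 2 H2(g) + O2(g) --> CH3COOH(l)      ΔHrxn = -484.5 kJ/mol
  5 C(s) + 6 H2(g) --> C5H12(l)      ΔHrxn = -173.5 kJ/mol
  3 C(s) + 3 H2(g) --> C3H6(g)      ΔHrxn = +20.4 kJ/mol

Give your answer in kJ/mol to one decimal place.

equation 1 as written (C2H6(g) already on the product side): -84.7 kJ/mol
equation 2 as written (CH3COOH(l) already on the product side): -484.5 kJ/mol
equation 3 reversed (reverse to put C5H12(l) on the reactant side): +173.5 kJ/mol
equation 4: not needed (C3H6(g) appears nowhere else).
ΔHrxn = (1)·(-84.7) + (1)·(-484.5) + (-1)·(-173.5) = -395.7 kJ/mol

ΔHrxn = -395.7 kJ/mol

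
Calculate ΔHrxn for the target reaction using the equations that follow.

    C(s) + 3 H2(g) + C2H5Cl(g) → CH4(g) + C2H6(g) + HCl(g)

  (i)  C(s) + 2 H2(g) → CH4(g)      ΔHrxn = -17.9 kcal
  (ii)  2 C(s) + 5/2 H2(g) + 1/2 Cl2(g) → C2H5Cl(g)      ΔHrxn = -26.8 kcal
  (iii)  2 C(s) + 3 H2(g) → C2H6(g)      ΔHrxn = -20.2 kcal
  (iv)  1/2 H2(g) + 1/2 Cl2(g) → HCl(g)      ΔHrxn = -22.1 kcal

(i) as written (CH4(g) already on the product side): -17.9 kcal
(ii) reversed (reverse to put C2H5Cl(g) on the reactant side): +26.8 kcal
(iii) as written (C2H6(g) already on the product side): -20.2 kcal
(iv) as written (HCl(g) already on the product side): -22.1 kcal
ΔHrxn = (1)·(-17.9) + (-1)·(-26.8) + (1)·(-20.2) + (1)·(-22.1) = -33.4 kcal

ΔHrxn = -33.4 kcal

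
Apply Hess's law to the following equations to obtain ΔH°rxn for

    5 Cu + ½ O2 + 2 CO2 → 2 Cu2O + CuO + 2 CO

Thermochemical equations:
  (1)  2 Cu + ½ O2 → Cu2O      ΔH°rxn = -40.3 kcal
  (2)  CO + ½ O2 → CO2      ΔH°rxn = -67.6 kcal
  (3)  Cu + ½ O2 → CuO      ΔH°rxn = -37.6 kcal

(1) × 2 (×2 to match 2 Cu2O in the target): (2)·(-40.3) = -80.6 kcal
(2) reversed and × 2 (reverse to put CO on the product side; ×2 to match 2 CO in the target): (-2)·(-67.6) = +135.2 kcal
(3) as written (CuO already on the product side): -37.6 kcal
ΔH°rxn = (2)·(-40.3) + (-2)·(-67.6) + (1)·(-37.6) = 17.0 kcal

ΔH°rxn = 17.0 kcal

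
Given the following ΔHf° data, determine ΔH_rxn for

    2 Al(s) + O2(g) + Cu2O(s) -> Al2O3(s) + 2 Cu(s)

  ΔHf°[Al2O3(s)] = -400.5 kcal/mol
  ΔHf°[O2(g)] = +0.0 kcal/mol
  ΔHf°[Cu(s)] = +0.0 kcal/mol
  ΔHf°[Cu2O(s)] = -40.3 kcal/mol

Products: 1·(-400.5) + 2·(+0.0) = -400.5
Reactants: 2·(+0.0) + 1·(+0.0) + 1·(-40.3) = -40.3
ΔH_rxn = (-400.5) − (-40.3) = -360.2 kcal/mol

ΔH_rxn = -360.2 kcal/mol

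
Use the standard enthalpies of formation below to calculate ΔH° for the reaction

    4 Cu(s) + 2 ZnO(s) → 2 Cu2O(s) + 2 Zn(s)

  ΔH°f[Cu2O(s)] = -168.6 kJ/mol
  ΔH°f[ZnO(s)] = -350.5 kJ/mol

ΔH°rxn = Σ nΔHf°(products) − Σ nΔHf°(reactants).
Products: 2·(-168.6) + 2·(+0.0) = -337.2
Reactants: 4·(+0.0) + 2·(-350.5) = -701.0
ΔH° = (-337.2) − (-701.0) = 363.8 kJ/mol

ΔH° = 363.8 kJ/mol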